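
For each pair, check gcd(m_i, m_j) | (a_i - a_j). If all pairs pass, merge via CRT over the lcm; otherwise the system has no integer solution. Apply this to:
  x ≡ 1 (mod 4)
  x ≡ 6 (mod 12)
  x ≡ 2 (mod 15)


Moduli 4, 12, 15 are not pairwise coprime, so CRT works modulo lcm(m_i) when all pairwise compatibility conditions hold.
Pairwise compatibility: gcd(m_i, m_j) must divide a_i - a_j for every pair.
Merge one congruence at a time:
  Start: x ≡ 1 (mod 4).
  Combine with x ≡ 6 (mod 12): gcd(4, 12) = 4, and 6 - 1 = 5 is NOT divisible by 4.
    ⇒ system is inconsistent (no integer solution).

No solution (the system is inconsistent).


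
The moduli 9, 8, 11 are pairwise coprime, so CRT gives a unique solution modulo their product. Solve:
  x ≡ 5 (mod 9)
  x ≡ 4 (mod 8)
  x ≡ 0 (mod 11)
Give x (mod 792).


Moduli 9, 8, 11 are pairwise coprime; by CRT there is a unique solution modulo M = 9 · 8 · 11 = 792.
Solve pairwise, accumulating the modulus:
  Start with x ≡ 5 (mod 9).
  Combine with x ≡ 4 (mod 8): since gcd(9, 8) = 1, we get a unique residue mod 72.
    Write x = 5 + 9·t and substitute into x ≡ 4 (mod 8): 9·t ≡ 4 − 5 = -1 (mod 8).
    Reduce coefficients mod 8: 1·t ≡ 7 (mod 8).
    So t ≡ 7 (mod 8).
    Then x = 5 + 9·7 = 68, valid modulo lcm(9, 8) = 72: x ≡ 68 (mod 72).
  Combine with x ≡ 0 (mod 11): since gcd(72, 11) = 1, we get a unique residue mod 792.
    Write x = 68 + 72·t and substitute into x ≡ 0 (mod 11): 72·t ≡ 0 − 68 = -68 (mod 11).
    Reduce coefficients mod 11: 6·t ≡ 9 (mod 11).
    The inverse of 6 mod 11 is 2 (since 6·2 = 12 = 1·11 + 1), so t ≡ 2·9 = 18 ≡ 7 (mod 11).
    Then x = 68 + 72·7 = 572, valid modulo lcm(72, 11) = 792: x ≡ 572 (mod 792).
Verify: 572 mod 9 = 5 ✓, 572 mod 8 = 4 ✓, 572 mod 11 = 0 ✓.

x ≡ 572 (mod 792).


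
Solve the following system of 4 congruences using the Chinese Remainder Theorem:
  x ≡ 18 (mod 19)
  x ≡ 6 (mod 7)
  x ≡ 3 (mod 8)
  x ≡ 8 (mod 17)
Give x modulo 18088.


Product of moduli M = 19 · 7 · 8 · 17 = 18088.
Merge one congruence at a time:
  Start: x ≡ 18 (mod 19).
  Combine with x ≡ 6 (mod 7); new modulus lcm = 133.
    Write x = 18 + 19·t and substitute into x ≡ 6 (mod 7): 19·t ≡ 6 − 18 = -12 (mod 7).
    Reduce coefficients mod 7: 5·t ≡ 2 (mod 7).
    The inverse of 5 mod 7 is 3 (since 5·3 = 15 = 2·7 + 1), so t ≡ 3·2 = 6 ≡ 6 (mod 7).
    Then x = 18 + 19·6 = 132, valid modulo lcm(19, 7) = 133: x ≡ 132 (mod 133).
  Combine with x ≡ 3 (mod 8); new modulus lcm = 1064.
    Write x = 132 + 133·t and substitute into x ≡ 3 (mod 8): 133·t ≡ 3 − 132 = -129 (mod 8).
    Reduce coefficients mod 8: 5·t ≡ 7 (mod 8).
    The inverse of 5 mod 8 is 5 (since 5·5 = 25 = 3·8 + 1), so t ≡ 5·7 = 35 ≡ 3 (mod 8).
    Then x = 132 + 133·3 = 531, valid modulo lcm(133, 8) = 1064: x ≡ 531 (mod 1064).
  Combine with x ≡ 8 (mod 17); new modulus lcm = 18088.
    Write x = 531 + 1064·t and substitute into x ≡ 8 (mod 17): 1064·t ≡ 8 − 531 = -523 (mod 17).
    Reduce coefficients mod 17: 10·t ≡ 4 (mod 17).
    The inverse of 10 mod 17 is 12 (since 10·12 = 120 = 7·17 + 1), so t ≡ 12·4 = 48 ≡ 14 (mod 17).
    Then x = 531 + 1064·14 = 15427, valid modulo lcm(1064, 17) = 18088: x ≡ 15427 (mod 18088).
Verify against each original: 15427 mod 19 = 18, 15427 mod 7 = 6, 15427 mod 8 = 3, 15427 mod 17 = 8.

x ≡ 15427 (mod 18088).


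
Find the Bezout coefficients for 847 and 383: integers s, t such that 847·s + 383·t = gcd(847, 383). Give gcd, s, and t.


Euclidean algorithm on (847, 383) — divide until remainder is 0:
  847 = 2 · 383 + 81
  383 = 4 · 81 + 59
  81 = 1 · 59 + 22
  59 = 2 · 22 + 15
  22 = 1 · 15 + 7
  15 = 2 · 7 + 1
  7 = 7 · 1 + 0
gcd(847, 383) = 1.
Track Bezout coefficients alongside the remainders: start with r₀ = 847 = a·1 + b·0 (s = 1, t = 0) and r₁ = 383 = a·0 + b·1 (s = 0, t = 1); each new remainder r_{k+1} = r_{k-1} − q_k·r_k inherits s_{k+1} = s_{k-1} − q_k·s_k, t_{k+1} = t_{k-1} − q_k·t_k, so r_k = a·s_k + b·t_k at every step:
  q = 2: r = 81, s = 1 − 2·0 = 1, t = 0 − 2·1 = -2  (check: 847·1 + 383·(-2) = 81)
  q = 4: r = 59, s = 0 − 4·1 = -4, t = 1 − 4·(-2) = 9  (check: 847·(-4) + 383·9 = 59)
  q = 1: r = 22, s = 1 − 1·(-4) = 5, t = -2 − 1·9 = -11  (check: 847·5 + 383·(-11) = 22)
  q = 2: r = 15, s = -4 − 2·5 = -14, t = 9 − 2·(-11) = 31  (check: 847·(-14) + 383·31 = 15)
  q = 1: r = 7, s = 5 − 1·(-14) = 19, t = -11 − 1·31 = -42  (check: 847·19 + 383·(-42) = 7)
  q = 2: r = 1, s = -14 − 2·19 = -52, t = 31 − 2·(-42) = 115  (check: 847·(-52) + 383·115 = 1)
The row with r = 1 (the gcd) gives the Bezout coefficients s = -52, t = 115.
Result: 847 · (-52) + 383 · (115) = 1.

gcd(847, 383) = 1; s = -52, t = 115 (check: 847·(-52) + 383·115 = 1).


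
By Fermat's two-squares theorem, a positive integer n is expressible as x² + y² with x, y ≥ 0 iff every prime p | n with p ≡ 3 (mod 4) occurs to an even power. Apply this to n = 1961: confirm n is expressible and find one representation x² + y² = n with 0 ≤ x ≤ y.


Step 1: Factor n = 1961 = 37 · 53.
Step 2: Check the mod-4 condition on each prime factor: 37 ≡ 1 (mod 4), exponent 1; 53 ≡ 1 (mod 4), exponent 1.
All primes ≡ 3 (mod 4) appear to even exponent (or don't appear), so by the two-squares theorem n IS expressible as a sum of two squares.
Step 3: Build a representation. Here n = 37 · 53 is a product of primes ≡ 1 (mod 4). Each prime p ≡ 1 (mod 4) is itself a sum of two squares; find a² by testing p − a² for a perfect square:
  37: 37 − 1² = 36 = 6² ⇒ 37 = 1² + 6².
  53: 53 − 1² = 52, 53 − 2² = 49 = 7² ⇒ 53 = 2² + 7².
  Combine using the Brahmagupta–Fibonacci identity (a² + b²)(c² + d²) = (ac − bd)² + (ad + bc)² = (ac + bd)² + (ad − bc)²:
  37 · 53 = 1961: from (1² + 6²)(2² + 7²), take (1·2 − 6·7, 1·7 + 6·2) = (2 − 42, 7 + 12) = (-40, 19); dropping signs (only squares matter) gives (40, 19); check 40² + 19² = 1600 + 361 = 1961 ✓.
Step 4: Order so x ≤ y and verify: 19² + 40² = 361 + 1600 = 1961 = n. ✓

n = 1961 = 19² + 40² (one valid representation with x ≤ y).


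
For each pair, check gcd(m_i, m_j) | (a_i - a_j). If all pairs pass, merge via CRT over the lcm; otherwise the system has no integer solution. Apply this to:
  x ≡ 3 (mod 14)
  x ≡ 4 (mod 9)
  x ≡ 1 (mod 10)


Moduli 14, 9, 10 are not pairwise coprime, so CRT works modulo lcm(m_i) when all pairwise compatibility conditions hold.
Pairwise compatibility: gcd(m_i, m_j) must divide a_i - a_j for every pair.
Merge one congruence at a time:
  Start: x ≡ 3 (mod 14).
  Combine with x ≡ 4 (mod 9): gcd(14, 9) = 1; 4 - 3 = 1, which IS divisible by 1, so compatible.
    Write x = 3 + 14·t and substitute into x ≡ 4 (mod 9): 14·t ≡ 4 − 3 = 1 (mod 9).
    Reduce coefficients mod 9: 5·t ≡ 1 (mod 9).
    The inverse of 5 mod 9 is 2 (since 5·2 = 10 = 1·9 + 1), so t ≡ 2·1 = 2 ≡ 2 (mod 9).
    Then x = 3 + 14·2 = 31, valid modulo lcm(14, 9) = 126: x ≡ 31 (mod 126).
  Combine with x ≡ 1 (mod 10): gcd(126, 10) = 2; 1 - 31 = -30, which IS divisible by 2, so compatible.
    Write x = 31 + 126·t and substitute into x ≡ 1 (mod 10): 126·t ≡ 1 − 31 = -30 (mod 10).
    Divide the congruence (and modulus) by g = 2: 63·t ≡ -15 (mod 5).
    Reduce coefficients mod 5: 3·t ≡ 0 (mod 5).
    The inverse of 3 mod 5 is 2 (since 3·2 = 6 = 1·5 + 1), so t ≡ 2·0 = 0 ≡ 0 (mod 5).
    Then x = 31 + 126·0 = 31, valid modulo lcm(126, 10) = 630: x ≡ 31 (mod 630).
Verify: 31 mod 14 = 3, 31 mod 9 = 4, 31 mod 10 = 1.

x ≡ 31 (mod 630).


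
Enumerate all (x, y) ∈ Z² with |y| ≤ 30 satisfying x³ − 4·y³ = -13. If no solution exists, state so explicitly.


The equation is x³ - 4y³ = -13. For fixed y, x³ = 4·y³ − 13, so a solution requires the RHS to be a perfect cube.
Strategy: iterate y from -30 to 30, compute RHS = 4·y³ − 13, and check whether it is a (positive or negative) perfect cube.
Check small values of y:
  y = 0: RHS = -13 is not a perfect cube.
  y = 1: RHS = -9 is not a perfect cube.
  y = -1: RHS = -17 is not a perfect cube.
  y = 2: RHS = 19 is not a perfect cube.
  y = -2: RHS = -45 is not a perfect cube.
  y = 3: RHS = 95 is not a perfect cube.
  y = -3: RHS = -121 is not a perfect cube.
Continuing the search up to |y| = 30 finds no solutions either.
No (x, y) in the scanned range satisfies the equation.

No integer solutions with |y| ≤ 30.


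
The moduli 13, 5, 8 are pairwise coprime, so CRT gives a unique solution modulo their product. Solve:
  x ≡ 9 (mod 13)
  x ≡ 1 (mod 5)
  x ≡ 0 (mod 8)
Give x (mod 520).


Moduli 13, 5, 8 are pairwise coprime; by CRT there is a unique solution modulo M = 13 · 5 · 8 = 520.
Solve pairwise, accumulating the modulus:
  Start with x ≡ 9 (mod 13).
  Combine with x ≡ 1 (mod 5): since gcd(13, 5) = 1, we get a unique residue mod 65.
    Write x = 9 + 13·t and substitute into x ≡ 1 (mod 5): 13·t ≡ 1 − 9 = -8 (mod 5).
    Reduce coefficients mod 5: 3·t ≡ 2 (mod 5).
    The inverse of 3 mod 5 is 2 (since 3·2 = 6 = 1·5 + 1), so t ≡ 2·2 = 4 ≡ 4 (mod 5).
    Then x = 9 + 13·4 = 61, valid modulo lcm(13, 5) = 65: x ≡ 61 (mod 65).
  Combine with x ≡ 0 (mod 8): since gcd(65, 8) = 1, we get a unique residue mod 520.
    Write x = 61 + 65·t and substitute into x ≡ 0 (mod 8): 65·t ≡ 0 − 61 = -61 (mod 8).
    Reduce coefficients mod 8: 1·t ≡ 3 (mod 8).
    So t ≡ 3 (mod 8).
    Then x = 61 + 65·3 = 256, valid modulo lcm(65, 8) = 520: x ≡ 256 (mod 520).
Verify: 256 mod 13 = 9 ✓, 256 mod 5 = 1 ✓, 256 mod 8 = 0 ✓.

x ≡ 256 (mod 520).


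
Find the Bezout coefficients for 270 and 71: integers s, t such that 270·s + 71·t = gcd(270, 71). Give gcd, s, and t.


Euclidean algorithm on (270, 71) — divide until remainder is 0:
  270 = 3 · 71 + 57
  71 = 1 · 57 + 14
  57 = 4 · 14 + 1
  14 = 14 · 1 + 0
gcd(270, 71) = 1.
Track Bezout coefficients alongside the remainders: start with r₀ = 270 = a·1 + b·0 (s = 1, t = 0) and r₁ = 71 = a·0 + b·1 (s = 0, t = 1); each new remainder r_{k+1} = r_{k-1} − q_k·r_k inherits s_{k+1} = s_{k-1} − q_k·s_k, t_{k+1} = t_{k-1} − q_k·t_k, so r_k = a·s_k + b·t_k at every step:
  q = 3: r = 57, s = 1 − 3·0 = 1, t = 0 − 3·1 = -3  (check: 270·1 + 71·(-3) = 57)
  q = 1: r = 14, s = 0 − 1·1 = -1, t = 1 − 1·(-3) = 4  (check: 270·(-1) + 71·4 = 14)
  q = 4: r = 1, s = 1 − 4·(-1) = 5, t = -3 − 4·4 = -19  (check: 270·5 + 71·(-19) = 1)
The row with r = 1 (the gcd) gives the Bezout coefficients s = 5, t = -19.
Result: 270 · (5) + 71 · (-19) = 1.

gcd(270, 71) = 1; s = 5, t = -19 (check: 270·5 + 71·(-19) = 1).


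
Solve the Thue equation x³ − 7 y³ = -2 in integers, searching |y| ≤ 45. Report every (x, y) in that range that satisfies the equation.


The equation is x³ - 7y³ = -2. For fixed y, x³ = 7·y³ − 2, so a solution requires the RHS to be a perfect cube.
Strategy: iterate y from -45 to 45, compute RHS = 7·y³ − 2, and check whether it is a (positive or negative) perfect cube.
Check small values of y:
  y = 0: RHS = -2 is not a perfect cube.
  y = 1: RHS = 5 is not a perfect cube.
  y = -1: RHS = -9 is not a perfect cube.
  y = 2: RHS = 54 is not a perfect cube.
  y = -2: RHS = -58 is not a perfect cube.
  y = 3: RHS = 187 is not a perfect cube.
  y = -3: RHS = -191 is not a perfect cube.
Continuing the search up to |y| = 45 finds no solutions either.
No (x, y) in the scanned range satisfies the equation.

No integer solutions with |y| ≤ 45.


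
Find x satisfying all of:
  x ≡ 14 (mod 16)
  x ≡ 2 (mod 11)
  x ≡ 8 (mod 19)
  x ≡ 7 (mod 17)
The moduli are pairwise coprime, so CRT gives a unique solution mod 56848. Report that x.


Product of moduli M = 16 · 11 · 19 · 17 = 56848.
Merge one congruence at a time:
  Start: x ≡ 14 (mod 16).
  Combine with x ≡ 2 (mod 11); new modulus lcm = 176.
    Write x = 14 + 16·t and substitute into x ≡ 2 (mod 11): 16·t ≡ 2 − 14 = -12 (mod 11).
    Reduce coefficients mod 11: 5·t ≡ 10 (mod 11).
    The inverse of 5 mod 11 is 9 (since 5·9 = 45 = 4·11 + 1), so t ≡ 9·10 = 90 ≡ 2 (mod 11).
    Then x = 14 + 16·2 = 46, valid modulo lcm(16, 11) = 176: x ≡ 46 (mod 176).
  Combine with x ≡ 8 (mod 19); new modulus lcm = 3344.
    Write x = 46 + 176·t and substitute into x ≡ 8 (mod 19): 176·t ≡ 8 − 46 = -38 (mod 19).
    Reduce coefficients mod 19: 5·t ≡ 0 (mod 19).
    The inverse of 5 mod 19 is 4 (since 5·4 = 20 = 1·19 + 1), so t ≡ 4·0 = 0 ≡ 0 (mod 19).
    Then x = 46 + 176·0 = 46, valid modulo lcm(176, 19) = 3344: x ≡ 46 (mod 3344).
  Combine with x ≡ 7 (mod 17); new modulus lcm = 56848.
    Write x = 46 + 3344·t and substitute into x ≡ 7 (mod 17): 3344·t ≡ 7 − 46 = -39 (mod 17).
    Reduce coefficients mod 17: 12·t ≡ 12 (mod 17).
    The inverse of 12 mod 17 is 10 (since 12·10 = 120 = 7·17 + 1), so t ≡ 10·12 = 120 ≡ 1 (mod 17).
    Then x = 46 + 3344·1 = 3390, valid modulo lcm(3344, 17) = 56848: x ≡ 3390 (mod 56848).
Verify against each original: 3390 mod 16 = 14, 3390 mod 11 = 2, 3390 mod 19 = 8, 3390 mod 17 = 7.

x ≡ 3390 (mod 56848).


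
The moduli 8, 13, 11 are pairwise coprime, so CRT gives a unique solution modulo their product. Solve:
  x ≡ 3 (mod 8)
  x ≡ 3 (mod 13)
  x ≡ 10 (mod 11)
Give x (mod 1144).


Moduli 8, 13, 11 are pairwise coprime; by CRT there is a unique solution modulo M = 8 · 13 · 11 = 1144.
Solve pairwise, accumulating the modulus:
  Start with x ≡ 3 (mod 8).
  Combine with x ≡ 3 (mod 13): since gcd(8, 13) = 1, we get a unique residue mod 104.
    Write x = 3 + 8·t and substitute into x ≡ 3 (mod 13): 8·t ≡ 3 − 3 = 0 (mod 13).
    The inverse of 8 mod 13 is 5 (since 8·5 = 40 = 3·13 + 1), so t ≡ 5·0 = 0 ≡ 0 (mod 13).
    Then x = 3 + 8·0 = 3, valid modulo lcm(8, 13) = 104: x ≡ 3 (mod 104).
  Combine with x ≡ 10 (mod 11): since gcd(104, 11) = 1, we get a unique residue mod 1144.
    Write x = 3 + 104·t and substitute into x ≡ 10 (mod 11): 104·t ≡ 10 − 3 = 7 (mod 11).
    Reduce coefficients mod 11: 5·t ≡ 7 (mod 11).
    The inverse of 5 mod 11 is 9 (since 5·9 = 45 = 4·11 + 1), so t ≡ 9·7 = 63 ≡ 8 (mod 11).
    Then x = 3 + 104·8 = 835, valid modulo lcm(104, 11) = 1144: x ≡ 835 (mod 1144).
Verify: 835 mod 8 = 3 ✓, 835 mod 13 = 3 ✓, 835 mod 11 = 10 ✓.

x ≡ 835 (mod 1144).


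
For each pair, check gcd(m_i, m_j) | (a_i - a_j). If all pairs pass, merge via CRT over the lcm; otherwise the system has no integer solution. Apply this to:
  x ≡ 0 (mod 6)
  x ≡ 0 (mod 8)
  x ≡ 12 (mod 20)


Moduli 6, 8, 20 are not pairwise coprime, so CRT works modulo lcm(m_i) when all pairwise compatibility conditions hold.
Pairwise compatibility: gcd(m_i, m_j) must divide a_i - a_j for every pair.
Merge one congruence at a time:
  Start: x ≡ 0 (mod 6).
  Combine with x ≡ 0 (mod 8): gcd(6, 8) = 2; 0 - 0 = 0, which IS divisible by 2, so compatible.
    Write x = 0 + 6·t and substitute into x ≡ 0 (mod 8): 6·t ≡ 0 − 0 = 0 (mod 8).
    Divide the congruence (and modulus) by g = 2: 3·t ≡ 0 (mod 4).
    The inverse of 3 mod 4 is 3 (since 3·3 = 9 = 2·4 + 1), so t ≡ 3·0 = 0 ≡ 0 (mod 4).
    Then x = 0 + 6·0 = 0, valid modulo lcm(6, 8) = 24: x ≡ 0 (mod 24).
  Combine with x ≡ 12 (mod 20): gcd(24, 20) = 4; 12 - 0 = 12, which IS divisible by 4, so compatible.
    Write x = 0 + 24·t and substitute into x ≡ 12 (mod 20): 24·t ≡ 12 − 0 = 12 (mod 20).
    Divide the congruence (and modulus) by g = 4: 6·t ≡ 3 (mod 5).
    Reduce coefficients mod 5: 1·t ≡ 3 (mod 5).
    So t ≡ 3 (mod 5).
    Then x = 0 + 24·3 = 72, valid modulo lcm(24, 20) = 120: x ≡ 72 (mod 120).
Verify: 72 mod 6 = 0, 72 mod 8 = 0, 72 mod 20 = 12.

x ≡ 72 (mod 120).


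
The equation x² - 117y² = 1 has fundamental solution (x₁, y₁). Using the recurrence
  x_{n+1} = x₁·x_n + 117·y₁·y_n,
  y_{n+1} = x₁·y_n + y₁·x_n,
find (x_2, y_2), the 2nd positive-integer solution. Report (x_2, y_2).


Step 1: Find the fundamental solution (x₁, y₁) of x² - 117y² = 1.
  Expand √117 as a continued fraction. a₀ = ⌊√117⌋ = 10; iterate m_{k+1} = d_k·a_k − m_k, d_{k+1} = (117 − m_{k+1}²)/d_k, a_{k+1} = ⌊(a₀ + m_{k+1})/d_{k+1}⌋ (starting m₀ = 0, d₀ = 1), with convergents p_k = a_k·p_{k-1} + p_{k-2}, q_k = a_k·q_{k-1} + q_{k-2} (p₋₁ = 1, q₋₁ = 0):
  k = 0: a₀ = 10; p₀/q₀ = 10/1; p₀² − 117·q₀² = 100 − 117 = -17.
  k = 1: m = 10, d = 17, a = ⌊(10 + 10)/17⌋ = 1; p/q = (1·10 + 1)/(1·1 + 0) = 11/1; p² − 117·q² = 121 − 117 = 4.
  k = 2: m = 7, d = 4, a = ⌊(10 + 7)/4⌋ = 4; p/q = (4·11 + 10)/(4·1 + 1) = 54/5; p² − 117·q² = 2916 − 2925 = -9.
  k = 3: m = 9, d = 9, a = ⌊(10 + 9)/9⌋ = 2; p/q = (2·54 + 11)/(2·5 + 1) = 119/11; p² − 117·q² = 14161 − 14157 = 4.
  k = 4: m = 9, d = 4, a = ⌊(10 + 9)/4⌋ = 4; p/q = (4·119 + 54)/(4·11 + 5) = 530/49; p² − 117·q² = 280900 − 280917 = -17.
  k = 5: m = 7, d = 17, a = ⌊(10 + 7)/17⌋ = 1; p/q = (1·530 + 119)/(1·49 + 11) = 649/60; p² − 117·q² = 421201 − 421200 = 1.
  The first convergent with p² − 117·q² = 1 gives the fundamental solution (x₁, y₁) = (649, 60).
Step 2: Apply the recurrence (x_{n+1}, y_{n+1}) = (x₁x_n + 117y₁y_n, x₁y_n + y₁x_n) repeatedly.
  From (x_1, y_1) = (649, 60): x_2 = 649·649 + 117·60·60 = 842401; y_2 = 649·60 + 60·649 = 77880.
Step 3: Verify x_2² - 117·y_2² = 709639444801 - 709639444800 = 1 (should be 1). ✓

(x_1, y_1) = (649, 60); (x_2, y_2) = (842401, 77880).


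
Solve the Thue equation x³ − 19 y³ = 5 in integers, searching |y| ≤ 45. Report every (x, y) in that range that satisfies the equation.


The equation is x³ - 19y³ = 5. For fixed y, x³ = 19·y³ + 5, so a solution requires the RHS to be a perfect cube.
Strategy: iterate y from -45 to 45, compute RHS = 19·y³ + 5, and check whether it is a (positive or negative) perfect cube.
Check small values of y:
  y = 0: RHS = 5 is not a perfect cube.
  y = 1: RHS = 24 is not a perfect cube.
  y = -1: RHS = -14 is not a perfect cube.
  y = 2: RHS = 157 is not a perfect cube.
  y = -2: RHS = -147 is not a perfect cube.
  y = 3: RHS = 518 is not a perfect cube.
  y = -3: RHS = -508 is not a perfect cube.
Continuing the search up to |y| = 45 finds no solutions either.
No (x, y) in the scanned range satisfies the equation.

No integer solutions with |y| ≤ 45.


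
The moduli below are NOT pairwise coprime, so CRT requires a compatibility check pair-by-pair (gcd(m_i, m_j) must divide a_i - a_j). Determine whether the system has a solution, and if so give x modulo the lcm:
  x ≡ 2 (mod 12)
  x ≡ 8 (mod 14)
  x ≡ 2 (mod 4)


Moduli 12, 14, 4 are not pairwise coprime, so CRT works modulo lcm(m_i) when all pairwise compatibility conditions hold.
Pairwise compatibility: gcd(m_i, m_j) must divide a_i - a_j for every pair.
Merge one congruence at a time:
  Start: x ≡ 2 (mod 12).
  Combine with x ≡ 8 (mod 14): gcd(12, 14) = 2; 8 - 2 = 6, which IS divisible by 2, so compatible.
    Write x = 2 + 12·t and substitute into x ≡ 8 (mod 14): 12·t ≡ 8 − 2 = 6 (mod 14).
    Divide the congruence (and modulus) by g = 2: 6·t ≡ 3 (mod 7).
    The inverse of 6 mod 7 is 6 (since 6·6 = 36 = 5·7 + 1), so t ≡ 6·3 = 18 ≡ 4 (mod 7).
    Then x = 2 + 12·4 = 50, valid modulo lcm(12, 14) = 84: x ≡ 50 (mod 84).
  Combine with x ≡ 2 (mod 4): gcd(84, 4) = 4; 2 - 50 = -48, which IS divisible by 4, so compatible.
    Write x = 50 + 84·t and substitute into x ≡ 2 (mod 4): 84·t ≡ 2 − 50 = -48 (mod 4).
    Divide the congruence (and modulus) by g = 4: 21·t ≡ -12 (mod 1).
    Modulo 1 every t works; take t = 0.
    Then x = 50 + 84·0 = 50, valid modulo lcm(84, 4) = 84: x ≡ 50 (mod 84).
Verify: 50 mod 12 = 2, 50 mod 14 = 8, 50 mod 4 = 2.

x ≡ 50 (mod 84).


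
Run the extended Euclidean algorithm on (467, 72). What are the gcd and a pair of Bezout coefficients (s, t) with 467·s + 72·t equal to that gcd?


Euclidean algorithm on (467, 72) — divide until remainder is 0:
  467 = 6 · 72 + 35
  72 = 2 · 35 + 2
  35 = 17 · 2 + 1
  2 = 2 · 1 + 0
gcd(467, 72) = 1.
Track Bezout coefficients alongside the remainders: start with r₀ = 467 = a·1 + b·0 (s = 1, t = 0) and r₁ = 72 = a·0 + b·1 (s = 0, t = 1); each new remainder r_{k+1} = r_{k-1} − q_k·r_k inherits s_{k+1} = s_{k-1} − q_k·s_k, t_{k+1} = t_{k-1} − q_k·t_k, so r_k = a·s_k + b·t_k at every step:
  q = 6: r = 35, s = 1 − 6·0 = 1, t = 0 − 6·1 = -6  (check: 467·1 + 72·(-6) = 35)
  q = 2: r = 2, s = 0 − 2·1 = -2, t = 1 − 2·(-6) = 13  (check: 467·(-2) + 72·13 = 2)
  q = 17: r = 1, s = 1 − 17·(-2) = 35, t = -6 − 17·13 = -227  (check: 467·35 + 72·(-227) = 1)
The row with r = 1 (the gcd) gives the Bezout coefficients s = 35, t = -227.
Result: 467 · (35) + 72 · (-227) = 1.

gcd(467, 72) = 1; s = 35, t = -227 (check: 467·35 + 72·(-227) = 1).


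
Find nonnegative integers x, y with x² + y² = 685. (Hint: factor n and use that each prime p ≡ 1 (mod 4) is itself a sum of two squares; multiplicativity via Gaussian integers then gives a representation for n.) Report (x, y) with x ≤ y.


Step 1: Factor n = 685 = 5 · 137.
Step 2: Check the mod-4 condition on each prime factor: 5 ≡ 1 (mod 4), exponent 1; 137 ≡ 1 (mod 4), exponent 1.
All primes ≡ 3 (mod 4) appear to even exponent (or don't appear), so by the two-squares theorem n IS expressible as a sum of two squares.
Step 3: Build a representation. Here n = 5 · 137 is a product of primes ≡ 1 (mod 4). Each prime p ≡ 1 (mod 4) is itself a sum of two squares; find a² by testing p − a² for a perfect square:
  5: 5 − 1² = 4 = 2² ⇒ 5 = 1² + 2².
  137: 137 − 1² = 136, 137 − 2² = 133, 137 − 3² = 128, 137 − 4² = 121 = 11² ⇒ 137 = 4² + 11².
  Combine using the Brahmagupta–Fibonacci identity (a² + b²)(c² + d²) = (ac − bd)² + (ad + bc)² = (ac + bd)² + (ad − bc)²:
  5 · 137 = 685: from (1² + 2²)(4² + 11²), take (1·4 − 2·11, 1·11 + 2·4) = (4 − 22, 11 + 8) = (-18, 19); dropping signs (only squares matter) gives (18, 19); check 18² + 19² = 324 + 361 = 685 ✓.
Step 4: Order so x ≤ y and verify: 18² + 19² = 324 + 361 = 685 = n. ✓

n = 685 = 18² + 19² (one valid representation with x ≤ y).


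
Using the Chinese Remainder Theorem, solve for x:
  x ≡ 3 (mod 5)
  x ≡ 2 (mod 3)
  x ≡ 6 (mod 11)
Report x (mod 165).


Moduli 5, 3, 11 are pairwise coprime; by CRT there is a unique solution modulo M = 5 · 3 · 11 = 165.
Solve pairwise, accumulating the modulus:
  Start with x ≡ 3 (mod 5).
  Combine with x ≡ 2 (mod 3): since gcd(5, 3) = 1, we get a unique residue mod 15.
    Write x = 3 + 5·t and substitute into x ≡ 2 (mod 3): 5·t ≡ 2 − 3 = -1 (mod 3).
    Reduce coefficients mod 3: 2·t ≡ 2 (mod 3).
    The inverse of 2 mod 3 is 2 (since 2·2 = 4 = 1·3 + 1), so t ≡ 2·2 = 4 ≡ 1 (mod 3).
    Then x = 3 + 5·1 = 8, valid modulo lcm(5, 3) = 15: x ≡ 8 (mod 15).
  Combine with x ≡ 6 (mod 11): since gcd(15, 11) = 1, we get a unique residue mod 165.
    Write x = 8 + 15·t and substitute into x ≡ 6 (mod 11): 15·t ≡ 6 − 8 = -2 (mod 11).
    Reduce coefficients mod 11: 4·t ≡ 9 (mod 11).
    The inverse of 4 mod 11 is 3 (since 4·3 = 12 = 1·11 + 1), so t ≡ 3·9 = 27 ≡ 5 (mod 11).
    Then x = 8 + 15·5 = 83, valid modulo lcm(15, 11) = 165: x ≡ 83 (mod 165).
Verify: 83 mod 5 = 3 ✓, 83 mod 3 = 2 ✓, 83 mod 11 = 6 ✓.

x ≡ 83 (mod 165).


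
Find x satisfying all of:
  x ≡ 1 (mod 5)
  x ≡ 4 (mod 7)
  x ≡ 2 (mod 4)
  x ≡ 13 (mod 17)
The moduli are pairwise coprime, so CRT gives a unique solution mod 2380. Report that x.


Product of moduli M = 5 · 7 · 4 · 17 = 2380.
Merge one congruence at a time:
  Start: x ≡ 1 (mod 5).
  Combine with x ≡ 4 (mod 7); new modulus lcm = 35.
    Write x = 1 + 5·t and substitute into x ≡ 4 (mod 7): 5·t ≡ 4 − 1 = 3 (mod 7).
    The inverse of 5 mod 7 is 3 (since 5·3 = 15 = 2·7 + 1), so t ≡ 3·3 = 9 ≡ 2 (mod 7).
    Then x = 1 + 5·2 = 11, valid modulo lcm(5, 7) = 35: x ≡ 11 (mod 35).
  Combine with x ≡ 2 (mod 4); new modulus lcm = 140.
    Write x = 11 + 35·t and substitute into x ≡ 2 (mod 4): 35·t ≡ 2 − 11 = -9 (mod 4).
    Reduce coefficients mod 4: 3·t ≡ 3 (mod 4).
    The inverse of 3 mod 4 is 3 (since 3·3 = 9 = 2·4 + 1), so t ≡ 3·3 = 9 ≡ 1 (mod 4).
    Then x = 11 + 35·1 = 46, valid modulo lcm(35, 4) = 140: x ≡ 46 (mod 140).
  Combine with x ≡ 13 (mod 17); new modulus lcm = 2380.
    Write x = 46 + 140·t and substitute into x ≡ 13 (mod 17): 140·t ≡ 13 − 46 = -33 (mod 17).
    Reduce coefficients mod 17: 4·t ≡ 1 (mod 17).
    The inverse of 4 mod 17 is 13 (since 4·13 = 52 = 3·17 + 1), so t ≡ 13·1 = 13 ≡ 13 (mod 17).
    Then x = 46 + 140·13 = 1866, valid modulo lcm(140, 17) = 2380: x ≡ 1866 (mod 2380).
Verify against each original: 1866 mod 5 = 1, 1866 mod 7 = 4, 1866 mod 4 = 2, 1866 mod 17 = 13.

x ≡ 1866 (mod 2380).


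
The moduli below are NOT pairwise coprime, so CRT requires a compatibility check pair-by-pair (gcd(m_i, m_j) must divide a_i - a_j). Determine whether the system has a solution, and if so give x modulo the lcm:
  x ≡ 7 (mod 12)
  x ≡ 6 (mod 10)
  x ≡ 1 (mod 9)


Moduli 12, 10, 9 are not pairwise coprime, so CRT works modulo lcm(m_i) when all pairwise compatibility conditions hold.
Pairwise compatibility: gcd(m_i, m_j) must divide a_i - a_j for every pair.
Merge one congruence at a time:
  Start: x ≡ 7 (mod 12).
  Combine with x ≡ 6 (mod 10): gcd(12, 10) = 2, and 6 - 7 = -1 is NOT divisible by 2.
    ⇒ system is inconsistent (no integer solution).

No solution (the system is inconsistent).


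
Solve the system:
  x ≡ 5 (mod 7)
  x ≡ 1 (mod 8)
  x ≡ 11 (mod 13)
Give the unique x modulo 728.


Moduli 7, 8, 13 are pairwise coprime; by CRT there is a unique solution modulo M = 7 · 8 · 13 = 728.
Solve pairwise, accumulating the modulus:
  Start with x ≡ 5 (mod 7).
  Combine with x ≡ 1 (mod 8): since gcd(7, 8) = 1, we get a unique residue mod 56.
    Write x = 5 + 7·t and substitute into x ≡ 1 (mod 8): 7·t ≡ 1 − 5 = -4 (mod 8).
    Reduce coefficients mod 8: 7·t ≡ 4 (mod 8).
    The inverse of 7 mod 8 is 7 (since 7·7 = 49 = 6·8 + 1), so t ≡ 7·4 = 28 ≡ 4 (mod 8).
    Then x = 5 + 7·4 = 33, valid modulo lcm(7, 8) = 56: x ≡ 33 (mod 56).
  Combine with x ≡ 11 (mod 13): since gcd(56, 13) = 1, we get a unique residue mod 728.
    Write x = 33 + 56·t and substitute into x ≡ 11 (mod 13): 56·t ≡ 11 − 33 = -22 (mod 13).
    Reduce coefficients mod 13: 4·t ≡ 4 (mod 13).
    The inverse of 4 mod 13 is 10 (since 4·10 = 40 = 3·13 + 1), so t ≡ 10·4 = 40 ≡ 1 (mod 13).
    Then x = 33 + 56·1 = 89, valid modulo lcm(56, 13) = 728: x ≡ 89 (mod 728).
Verify: 89 mod 7 = 5 ✓, 89 mod 8 = 1 ✓, 89 mod 13 = 11 ✓.

x ≡ 89 (mod 728).


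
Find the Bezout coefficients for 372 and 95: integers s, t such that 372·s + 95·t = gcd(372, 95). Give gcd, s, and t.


Euclidean algorithm on (372, 95) — divide until remainder is 0:
  372 = 3 · 95 + 87
  95 = 1 · 87 + 8
  87 = 10 · 8 + 7
  8 = 1 · 7 + 1
  7 = 7 · 1 + 0
gcd(372, 95) = 1.
Track Bezout coefficients alongside the remainders: start with r₀ = 372 = a·1 + b·0 (s = 1, t = 0) and r₁ = 95 = a·0 + b·1 (s = 0, t = 1); each new remainder r_{k+1} = r_{k-1} − q_k·r_k inherits s_{k+1} = s_{k-1} − q_k·s_k, t_{k+1} = t_{k-1} − q_k·t_k, so r_k = a·s_k + b·t_k at every step:
  q = 3: r = 87, s = 1 − 3·0 = 1, t = 0 − 3·1 = -3  (check: 372·1 + 95·(-3) = 87)
  q = 1: r = 8, s = 0 − 1·1 = -1, t = 1 − 1·(-3) = 4  (check: 372·(-1) + 95·4 = 8)
  q = 10: r = 7, s = 1 − 10·(-1) = 11, t = -3 − 10·4 = -43  (check: 372·11 + 95·(-43) = 7)
  q = 1: r = 1, s = -1 − 1·11 = -12, t = 4 − 1·(-43) = 47  (check: 372·(-12) + 95·47 = 1)
The row with r = 1 (the gcd) gives the Bezout coefficients s = -12, t = 47.
Result: 372 · (-12) + 95 · (47) = 1.

gcd(372, 95) = 1; s = -12, t = 47 (check: 372·(-12) + 95·47 = 1).


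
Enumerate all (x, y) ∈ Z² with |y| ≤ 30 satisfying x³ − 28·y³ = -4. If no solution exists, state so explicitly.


The equation is x³ - 28y³ = -4. For fixed y, x³ = 28·y³ − 4, so a solution requires the RHS to be a perfect cube.
Strategy: iterate y from -30 to 30, compute RHS = 28·y³ − 4, and check whether it is a (positive or negative) perfect cube.
Check small values of y:
  y = 0: RHS = -4 is not a perfect cube.
  y = 1: RHS = 24 is not a perfect cube.
  y = -1: RHS = -32 is not a perfect cube.
  y = 2: RHS = 220 is not a perfect cube.
  y = -2: RHS = -228 is not a perfect cube.
  y = 3: RHS = 752 is not a perfect cube.
  y = -3: RHS = -760 is not a perfect cube.
Continuing the search up to |y| = 30 finds no solutions either.
No (x, y) in the scanned range satisfies the equation.

No integer solutions with |y| ≤ 30.


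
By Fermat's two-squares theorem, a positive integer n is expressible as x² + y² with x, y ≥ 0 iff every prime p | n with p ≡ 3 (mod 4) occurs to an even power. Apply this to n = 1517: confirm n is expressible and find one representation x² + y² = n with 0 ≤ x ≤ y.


Step 1: Factor n = 1517 = 37 · 41.
Step 2: Check the mod-4 condition on each prime factor: 37 ≡ 1 (mod 4), exponent 1; 41 ≡ 1 (mod 4), exponent 1.
All primes ≡ 3 (mod 4) appear to even exponent (or don't appear), so by the two-squares theorem n IS expressible as a sum of two squares.
Step 3: Build a representation. Here n = 37 · 41 is a product of primes ≡ 1 (mod 4). Each prime p ≡ 1 (mod 4) is itself a sum of two squares; find a² by testing p − a² for a perfect square:
  37: 37 − 1² = 36 = 6² ⇒ 37 = 1² + 6².
  41: 41 − 1² = 40, 41 − 2² = 37, 41 − 3² = 32, 41 − 4² = 25 = 5² ⇒ 41 = 4² + 5².
  Combine using the Brahmagupta–Fibonacci identity (a² + b²)(c² + d²) = (ac − bd)² + (ad + bc)² = (ac + bd)² + (ad − bc)²:
  37 · 41 = 1517: from (1² + 6²)(4² + 5²), take (1·4 − 6·5, 1·5 + 6·4) = (4 − 30, 5 + 24) = (-26, 29); dropping signs (only squares matter) gives (26, 29); check 26² + 29² = 676 + 841 = 1517 ✓.
Step 4: Order so x ≤ y and verify: 26² + 29² = 676 + 841 = 1517 = n. ✓

n = 1517 = 26² + 29² (one valid representation with x ≤ y).


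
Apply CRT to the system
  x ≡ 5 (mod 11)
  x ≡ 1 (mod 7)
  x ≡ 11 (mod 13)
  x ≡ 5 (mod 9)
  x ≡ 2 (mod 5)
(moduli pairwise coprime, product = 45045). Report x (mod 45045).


Product of moduli M = 11 · 7 · 13 · 9 · 5 = 45045.
Merge one congruence at a time:
  Start: x ≡ 5 (mod 11).
  Combine with x ≡ 1 (mod 7); new modulus lcm = 77.
    Write x = 5 + 11·t and substitute into x ≡ 1 (mod 7): 11·t ≡ 1 − 5 = -4 (mod 7).
    Reduce coefficients mod 7: 4·t ≡ 3 (mod 7).
    The inverse of 4 mod 7 is 2 (since 4·2 = 8 = 1·7 + 1), so t ≡ 2·3 = 6 ≡ 6 (mod 7).
    Then x = 5 + 11·6 = 71, valid modulo lcm(11, 7) = 77: x ≡ 71 (mod 77).
  Combine with x ≡ 11 (mod 13); new modulus lcm = 1001.
    Write x = 71 + 77·t and substitute into x ≡ 11 (mod 13): 77·t ≡ 11 − 71 = -60 (mod 13).
    Reduce coefficients mod 13: 12·t ≡ 5 (mod 13).
    The inverse of 12 mod 13 is 12 (since 12·12 = 144 = 11·13 + 1), so t ≡ 12·5 = 60 ≡ 8 (mod 13).
    Then x = 71 + 77·8 = 687, valid modulo lcm(77, 13) = 1001: x ≡ 687 (mod 1001).
  Combine with x ≡ 5 (mod 9); new modulus lcm = 9009.
    Write x = 687 + 1001·t and substitute into x ≡ 5 (mod 9): 1001·t ≡ 5 − 687 = -682 (mod 9).
    Reduce coefficients mod 9: 2·t ≡ 2 (mod 9).
    The inverse of 2 mod 9 is 5 (since 2·5 = 10 = 1·9 + 1), so t ≡ 5·2 = 10 ≡ 1 (mod 9).
    Then x = 687 + 1001·1 = 1688, valid modulo lcm(1001, 9) = 9009: x ≡ 1688 (mod 9009).
  Combine with x ≡ 2 (mod 5); new modulus lcm = 45045.
    Write x = 1688 + 9009·t and substitute into x ≡ 2 (mod 5): 9009·t ≡ 2 − 1688 = -1686 (mod 5).
    Reduce coefficients mod 5: 4·t ≡ 4 (mod 5).
    The inverse of 4 mod 5 is 4 (since 4·4 = 16 = 3·5 + 1), so t ≡ 4·4 = 16 ≡ 1 (mod 5).
    Then x = 1688 + 9009·1 = 10697, valid modulo lcm(9009, 5) = 45045: x ≡ 10697 (mod 45045).
Verify against each original: 10697 mod 11 = 5, 10697 mod 7 = 1, 10697 mod 13 = 11, 10697 mod 9 = 5, 10697 mod 5 = 2.

x ≡ 10697 (mod 45045).


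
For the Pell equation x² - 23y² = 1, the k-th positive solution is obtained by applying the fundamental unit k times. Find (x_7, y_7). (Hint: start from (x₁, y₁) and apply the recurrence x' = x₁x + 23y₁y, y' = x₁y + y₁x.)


Step 1: Find the fundamental solution (x₁, y₁) of x² - 23y² = 1.
  Expand √23 as a continued fraction. a₀ = ⌊√23⌋ = 4; iterate m_{k+1} = d_k·a_k − m_k, d_{k+1} = (23 − m_{k+1}²)/d_k, a_{k+1} = ⌊(a₀ + m_{k+1})/d_{k+1}⌋ (starting m₀ = 0, d₀ = 1), with convergents p_k = a_k·p_{k-1} + p_{k-2}, q_k = a_k·q_{k-1} + q_{k-2} (p₋₁ = 1, q₋₁ = 0):
  k = 0: a₀ = 4; p₀/q₀ = 4/1; p₀² − 23·q₀² = 16 − 23 = -7.
  k = 1: m = 4, d = 7, a = ⌊(4 + 4)/7⌋ = 1; p/q = (1·4 + 1)/(1·1 + 0) = 5/1; p² − 23·q² = 25 − 23 = 2.
  k = 2: m = 3, d = 2, a = ⌊(4 + 3)/2⌋ = 3; p/q = (3·5 + 4)/(3·1 + 1) = 19/4; p² − 23·q² = 361 − 368 = -7.
  k = 3: m = 3, d = 7, a = ⌊(4 + 3)/7⌋ = 1; p/q = (1·19 + 5)/(1·4 + 1) = 24/5; p² − 23·q² = 576 − 575 = 1.
  The first convergent with p² − 23·q² = 1 gives the fundamental solution (x₁, y₁) = (24, 5).
Step 2: Apply the recurrence (x_{n+1}, y_{n+1}) = (x₁x_n + 23y₁y_n, x₁y_n + y₁x_n) repeatedly.
  From (x_1, y_1) = (24, 5): x_2 = 24·24 + 23·5·5 = 1151; y_2 = 24·5 + 5·24 = 240.
  From (x_2, y_2) = (1151, 240): x_3 = 24·1151 + 23·5·240 = 55224; y_3 = 24·240 + 5·1151 = 11515.
  From (x_3, y_3) = (55224, 11515): x_4 = 24·55224 + 23·5·11515 = 2649601; y_4 = 24·11515 + 5·55224 = 552480.
  From (x_4, y_4) = (2649601, 552480): x_5 = 24·2649601 + 23·5·552480 = 127125624; y_5 = 24·552480 + 5·2649601 = 26507525.
  From (x_5, y_5) = (127125624, 26507525): x_6 = 24·127125624 + 23·5·26507525 = 6099380351; y_6 = 24·26507525 + 5·127125624 = 1271808720.
  From (x_6, y_6) = (6099380351, 1271808720): x_7 = 24·6099380351 + 23·5·1271808720 = 292643131224; y_7 = 24·1271808720 + 5·6099380351 = 61020311035.
Step 3: Verify x_7² - 23·y_7² = 85640002252587283738176 - 85640002252587283738175 = 1 (should be 1). ✓

(x_1, y_1) = (24, 5); (x_7, y_7) = (292643131224, 61020311035).


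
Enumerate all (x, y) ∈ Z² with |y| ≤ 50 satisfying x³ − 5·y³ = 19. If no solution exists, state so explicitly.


The equation is x³ - 5y³ = 19. For fixed y, x³ = 5·y³ + 19, so a solution requires the RHS to be a perfect cube.
Strategy: iterate y from -50 to 50, compute RHS = 5·y³ + 19, and check whether it is a (positive or negative) perfect cube.
Check small values of y:
  y = 0: RHS = 19 is not a perfect cube.
  y = 1: RHS = 24 is not a perfect cube.
  y = -1: RHS = 14 is not a perfect cube.
  y = 2: RHS = 59 is not a perfect cube.
  y = -2: RHS = -21 is not a perfect cube.
  y = 3: RHS = 154 is not a perfect cube.
  y = -3: RHS = -116 is not a perfect cube.
Continuing the search up to |y| = 50 finds no solutions either.
No (x, y) in the scanned range satisfies the equation.

No integer solutions with |y| ≤ 50.


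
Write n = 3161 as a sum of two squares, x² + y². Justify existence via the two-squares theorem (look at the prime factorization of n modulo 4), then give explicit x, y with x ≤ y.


Step 1: Factor n = 3161 = 29 · 109.
Step 2: Check the mod-4 condition on each prime factor: 29 ≡ 1 (mod 4), exponent 1; 109 ≡ 1 (mod 4), exponent 1.
All primes ≡ 3 (mod 4) appear to even exponent (or don't appear), so by the two-squares theorem n IS expressible as a sum of two squares.
Step 3: Build a representation. Here n = 29 · 109 is a product of primes ≡ 1 (mod 4). Each prime p ≡ 1 (mod 4) is itself a sum of two squares; find a² by testing p − a² for a perfect square:
  29: 29 − 1² = 28, 29 − 2² = 25 = 5² ⇒ 29 = 2² + 5².
  109: 109 − 1² = 108, 109 − 2² = 105, 109 − 3² = 100 = 10² ⇒ 109 = 3² + 10².
  Combine using the Brahmagupta–Fibonacci identity (a² + b²)(c² + d²) = (ac − bd)² + (ad + bc)² = (ac + bd)² + (ad − bc)²:
  29 · 109 = 3161: from (2² + 5²)(3² + 10²), take (2·3 − 5·10, 2·10 + 5·3) = (6 − 50, 20 + 15) = (-44, 35); dropping signs (only squares matter) gives (44, 35); check 44² + 35² = 1936 + 1225 = 3161 ✓.
Step 4: Order so x ≤ y and verify: 35² + 44² = 1225 + 1936 = 3161 = n. ✓

n = 3161 = 35² + 44² (one valid representation with x ≤ y).


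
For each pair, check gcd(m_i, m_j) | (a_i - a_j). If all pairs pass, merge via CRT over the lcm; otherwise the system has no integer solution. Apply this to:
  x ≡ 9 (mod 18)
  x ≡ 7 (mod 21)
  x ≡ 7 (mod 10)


Moduli 18, 21, 10 are not pairwise coprime, so CRT works modulo lcm(m_i) when all pairwise compatibility conditions hold.
Pairwise compatibility: gcd(m_i, m_j) must divide a_i - a_j for every pair.
Merge one congruence at a time:
  Start: x ≡ 9 (mod 18).
  Combine with x ≡ 7 (mod 21): gcd(18, 21) = 3, and 7 - 9 = -2 is NOT divisible by 3.
    ⇒ system is inconsistent (no integer solution).

No solution (the system is inconsistent).


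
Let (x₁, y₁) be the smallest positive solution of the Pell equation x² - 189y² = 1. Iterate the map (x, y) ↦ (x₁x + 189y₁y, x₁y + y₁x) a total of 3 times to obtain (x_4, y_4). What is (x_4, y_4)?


Step 1: Find the fundamental solution (x₁, y₁) of x² - 189y² = 1.
  Expand √189 as a continued fraction. a₀ = ⌊√189⌋ = 13; iterate m_{k+1} = d_k·a_k − m_k, d_{k+1} = (189 − m_{k+1}²)/d_k, a_{k+1} = ⌊(a₀ + m_{k+1})/d_{k+1}⌋ (starting m₀ = 0, d₀ = 1), with convergents p_k = a_k·p_{k-1} + p_{k-2}, q_k = a_k·q_{k-1} + q_{k-2} (p₋₁ = 1, q₋₁ = 0):
  k = 0: a₀ = 13; p₀/q₀ = 13/1; p₀² − 189·q₀² = 169 − 189 = -20.
  k = 1: m = 13, d = 20, a = ⌊(13 + 13)/20⌋ = 1; p/q = (1·13 + 1)/(1·1 + 0) = 14/1; p² − 189·q² = 196 − 189 = 7.
  k = 2: m = 7, d = 7, a = ⌊(13 + 7)/7⌋ = 2; p/q = (2·14 + 13)/(2·1 + 1) = 41/3; p² − 189·q² = 1681 − 1701 = -20.
  k = 3: m = 7, d = 20, a = ⌊(13 + 7)/20⌋ = 1; p/q = (1·41 + 14)/(1·3 + 1) = 55/4; p² − 189·q² = 3025 − 3024 = 1.
  The first convergent with p² − 189·q² = 1 gives the fundamental solution (x₁, y₁) = (55, 4).
Step 2: Apply the recurrence (x_{n+1}, y_{n+1}) = (x₁x_n + 189y₁y_n, x₁y_n + y₁x_n) repeatedly.
  From (x_1, y_1) = (55, 4): x_2 = 55·55 + 189·4·4 = 6049; y_2 = 55·4 + 4·55 = 440.
  From (x_2, y_2) = (6049, 440): x_3 = 55·6049 + 189·4·440 = 665335; y_3 = 55·440 + 4·6049 = 48396.
  From (x_3, y_3) = (665335, 48396): x_4 = 55·665335 + 189·4·48396 = 73180801; y_4 = 55·48396 + 4·665335 = 5323120.
Step 3: Verify x_4² - 189·y_4² = 5355429635001601 - 5355429635001600 = 1 (should be 1). ✓

(x_1, y_1) = (55, 4); (x_4, y_4) = (73180801, 5323120).


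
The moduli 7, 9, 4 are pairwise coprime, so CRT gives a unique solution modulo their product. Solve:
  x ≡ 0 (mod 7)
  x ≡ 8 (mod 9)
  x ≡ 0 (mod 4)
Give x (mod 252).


Moduli 7, 9, 4 are pairwise coprime; by CRT there is a unique solution modulo M = 7 · 9 · 4 = 252.
Solve pairwise, accumulating the modulus:
  Start with x ≡ 0 (mod 7).
  Combine with x ≡ 8 (mod 9): since gcd(7, 9) = 1, we get a unique residue mod 63.
    Write x = 0 + 7·t and substitute into x ≡ 8 (mod 9): 7·t ≡ 8 − 0 = 8 (mod 9).
    The inverse of 7 mod 9 is 4 (since 7·4 = 28 = 3·9 + 1), so t ≡ 4·8 = 32 ≡ 5 (mod 9).
    Then x = 0 + 7·5 = 35, valid modulo lcm(7, 9) = 63: x ≡ 35 (mod 63).
  Combine with x ≡ 0 (mod 4): since gcd(63, 4) = 1, we get a unique residue mod 252.
    Write x = 35 + 63·t and substitute into x ≡ 0 (mod 4): 63·t ≡ 0 − 35 = -35 (mod 4).
    Reduce coefficients mod 4: 3·t ≡ 1 (mod 4).
    The inverse of 3 mod 4 is 3 (since 3·3 = 9 = 2·4 + 1), so t ≡ 3·1 = 3 ≡ 3 (mod 4).
    Then x = 35 + 63·3 = 224, valid modulo lcm(63, 4) = 252: x ≡ 224 (mod 252).
Verify: 224 mod 7 = 0 ✓, 224 mod 9 = 8 ✓, 224 mod 4 = 0 ✓.

x ≡ 224 (mod 252).
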